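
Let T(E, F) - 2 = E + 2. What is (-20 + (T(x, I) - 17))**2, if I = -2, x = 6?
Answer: 729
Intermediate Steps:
T(E, F) = 4 + E (T(E, F) = 2 + (E + 2) = 2 + (2 + E) = 4 + E)
(-20 + (T(x, I) - 17))**2 = (-20 + ((4 + 6) - 17))**2 = (-20 + (10 - 17))**2 = (-20 - 7)**2 = (-27)**2 = 729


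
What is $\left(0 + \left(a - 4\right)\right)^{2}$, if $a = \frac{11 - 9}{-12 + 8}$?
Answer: $\frac{81}{4} \approx 20.25$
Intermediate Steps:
$a = - \frac{1}{2}$ ($a = \frac{2}{-4} = 2 \left(- \frac{1}{4}\right) = - \frac{1}{2} \approx -0.5$)
$\left(0 + \left(a - 4\right)\right)^{2} = \left(0 - \frac{9}{2}\right)^{2} = \left(- \frac{9}{2}\right)^{2} = \frac{81}{4}$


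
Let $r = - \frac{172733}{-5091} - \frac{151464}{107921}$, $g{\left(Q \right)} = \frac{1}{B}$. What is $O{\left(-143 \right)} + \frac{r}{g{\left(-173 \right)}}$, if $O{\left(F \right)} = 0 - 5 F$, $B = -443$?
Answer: $- \frac{7523754332102}{549425811} \approx -13694.0$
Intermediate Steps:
$O{\left(F \right)} = - 5 F$
$g{\left(Q \right)} = - \frac{1}{443}$ ($g{\left(Q \right)} = \frac{1}{-443} = - \frac{1}{443}$)
$r = \frac{17870414869}{549425811}$ ($r = \left(-172733\right) \left(- \frac{1}{5091}\right) - \frac{151464}{107921} = \frac{172733}{5091} - \frac{151464}{107921} = \frac{17870414869}{549425811} \approx 32.526$)
$O{\left(-143 \right)} + \frac{r}{g{\left(-173 \right)}} = \left(-5\right) \left(-143\right) + \frac{17870414869}{549425811 \left(- \frac{1}{443}\right)} = 715 + \frac{17870414869}{549425811} \left(-443\right) = 715 - \frac{7916593786967}{549425811} = - \frac{7523754332102}{549425811}$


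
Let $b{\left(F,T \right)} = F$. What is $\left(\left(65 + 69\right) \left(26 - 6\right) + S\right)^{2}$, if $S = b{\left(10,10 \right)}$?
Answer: $7236100$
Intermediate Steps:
$S = 10$
$\left(\left(65 + 69\right) \left(26 - 6\right) + S\right)^{2} = \left(\left(65 + 69\right) \left(26 - 6\right) + 10\right)^{2} = \left(134 \cdot 20 + 10\right)^{2} = \left(2680 + 10\right)^{2} = 2690^{2} = 7236100$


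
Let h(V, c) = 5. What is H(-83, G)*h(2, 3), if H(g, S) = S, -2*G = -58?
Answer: 145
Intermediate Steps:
G = 29 (G = -½*(-58) = 29)
H(-83, G)*h(2, 3) = 29*5 = 145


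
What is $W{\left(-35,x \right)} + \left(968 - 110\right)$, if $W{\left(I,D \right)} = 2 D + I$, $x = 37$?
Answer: $897$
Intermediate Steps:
$W{\left(I,D \right)} = I + 2 D$
$W{\left(-35,x \right)} + \left(968 - 110\right) = \left(-35 + 2 \cdot 37\right) + \left(968 - 110\right) = \left(-35 + 74\right) + 858 = 39 + 858 = 897$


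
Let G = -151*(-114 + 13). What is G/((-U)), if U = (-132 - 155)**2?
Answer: -15251/82369 ≈ -0.18515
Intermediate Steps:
G = 15251 (G = -151*(-101) = 15251)
U = 82369 (U = (-287)**2 = 82369)
G/((-U)) = 15251/((-1*82369)) = 15251/(-82369) = 15251*(-1/82369) = -15251/82369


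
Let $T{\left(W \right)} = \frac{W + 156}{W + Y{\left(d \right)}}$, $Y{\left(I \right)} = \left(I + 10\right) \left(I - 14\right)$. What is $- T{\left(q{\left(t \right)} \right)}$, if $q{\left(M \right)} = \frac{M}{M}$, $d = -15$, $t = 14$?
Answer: $- \frac{157}{146} \approx -1.0753$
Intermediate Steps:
$Y{\left(I \right)} = \left(-14 + I\right) \left(10 + I\right)$ ($Y{\left(I \right)} = \left(10 + I\right) \left(-14 + I\right) = \left(-14 + I\right) \left(10 + I\right)$)
$q{\left(M \right)} = 1$
$T{\left(W \right)} = \frac{156 + W}{145 + W}$ ($T{\left(W \right)} = \frac{W + 156}{W - \left(80 - 225\right)} = \frac{156 + W}{W + \left(-140 + 225 + 60\right)} = \frac{156 + W}{W + 145} = \frac{156 + W}{145 + W}$)
$- T{\left(q{\left(t \right)} \right)} = - \frac{156 + 1}{145 + 1} = - \frac{157}{146}$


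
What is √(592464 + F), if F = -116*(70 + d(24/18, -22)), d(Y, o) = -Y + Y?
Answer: 2*√146086 ≈ 764.42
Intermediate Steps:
d(Y, o) = 0
F = -8120 (F = -116*(70 + 0) = -116*70 = -8120)
√(592464 + F) = √(592464 - 8120) = √584344 = 2*√146086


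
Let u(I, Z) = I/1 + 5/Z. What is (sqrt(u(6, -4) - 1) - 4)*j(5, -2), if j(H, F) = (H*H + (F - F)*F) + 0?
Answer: -100 + 25*sqrt(15)/2 ≈ -51.588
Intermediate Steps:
u(I, Z) = I + 5/Z (u(I, Z) = I*1 + 5/Z = I + 5/Z)
j(H, F) = H**2 (j(H, F) = (H**2 + 0*F) + 0 = (H**2 + 0) + 0 = H**2 + 0 = H**2)
(sqrt(u(6, -4) - 1) - 4)*j(5, -2) = (sqrt((6 + 5/(-4)) - 1) - 4)*5**2 = (sqrt((6 + 5*(-1/4)) - 1) - 4)*25 = (sqrt((6 - 5/4) - 1) - 4)*25 = (sqrt(19/4 - 1) - 4)*25 = (sqrt(15/4) - 4)*25 = (sqrt(15)/2 - 4)*25 = (-4 + sqrt(15)/2)*25 = -100 + 25*sqrt(15)/2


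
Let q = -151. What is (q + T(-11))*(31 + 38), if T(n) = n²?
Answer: -2070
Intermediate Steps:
(q + T(-11))*(31 + 38) = (-151 + (-11)²)*(31 + 38) = (-151 + 121)*69 = -30*69 = -2070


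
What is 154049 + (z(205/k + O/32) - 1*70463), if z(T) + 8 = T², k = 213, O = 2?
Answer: 970725873241/11614464 ≈ 83579.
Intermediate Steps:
z(T) = -8 + T²
154049 + (z(205/k + O/32) - 1*70463) = 154049 + ((-8 + (205/213 + 2/32)²) - 1*70463) = 154049 + ((-8 + (205*(1/213) + 2*(1/32))²) - 70463) = 154049 + ((-8 + (205/213 + 1/16)²) - 70463) = 154049 + ((-8 + (3493/3408)²) - 70463) = 154049 + ((-8 + 12201049/11614464) - 70463) = 154049 + (-80714663/11614464 - 70463) = 154049 - 818470691495/11614464 = 970725873241/11614464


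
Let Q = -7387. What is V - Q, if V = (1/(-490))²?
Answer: 1773618701/240100 ≈ 7387.0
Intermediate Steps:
V = 1/240100 (V = (-1/490)² = 1/240100 ≈ 4.1649e-6)
V - Q = 1/240100 - 1*(-7387) = 1/240100 + 7387 = 1773618701/240100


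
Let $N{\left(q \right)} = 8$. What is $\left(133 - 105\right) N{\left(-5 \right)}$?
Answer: $224$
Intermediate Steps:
$\left(133 - 105\right) N{\left(-5 \right)} = \left(133 - 105\right) 8 = 28 \cdot 8 = 224$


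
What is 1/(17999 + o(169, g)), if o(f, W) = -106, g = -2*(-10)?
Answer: 1/17893 ≈ 5.5888e-5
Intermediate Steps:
g = 20
1/(17999 + o(169, g)) = 1/(17999 - 106) = 1/17893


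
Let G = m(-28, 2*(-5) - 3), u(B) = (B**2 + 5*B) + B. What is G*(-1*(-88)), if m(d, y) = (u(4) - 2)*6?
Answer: 20064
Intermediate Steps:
u(B) = B**2 + 6*B
m(d, y) = 228 (m(d, y) = (4*(6 + 4) - 2)*6 = (4*10 - 2)*6 = (40 - 2)*6 = 38*6 = 228)
G = 228
G*(-1*(-88)) = 228*(-1*(-88)) = 228*88 = 20064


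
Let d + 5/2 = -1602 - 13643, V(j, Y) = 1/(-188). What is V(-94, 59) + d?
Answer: -2866531/188 ≈ -15248.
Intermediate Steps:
V(j, Y) = -1/188
d = -30495/2 (d = -5/2 + (-1602 - 13643) = -5/2 - 15245 = -30495/2 ≈ -15248.)
V(-94, 59) + d = -1/188 - 30495/2 = -2866531/188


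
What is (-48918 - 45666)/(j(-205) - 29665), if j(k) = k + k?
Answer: 31528/10025 ≈ 3.1449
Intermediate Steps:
j(k) = 2*k
(-48918 - 45666)/(j(-205) - 29665) = (-48918 - 45666)/(2*(-205) - 29665) = -94584/(-410 - 29665) = -94584/(-30075) = -94584*(-1/30075) = 31528/10025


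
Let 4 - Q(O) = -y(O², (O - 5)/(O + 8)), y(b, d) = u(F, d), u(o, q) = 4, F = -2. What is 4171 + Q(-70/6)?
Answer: 4179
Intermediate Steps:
y(b, d) = 4
Q(O) = 8 (Q(O) = 4 - (-1)*4 = 4 - 1*(-4) = 4 + 4 = 8)
4171 + Q(-70/6) = 4171 + 8 = 4179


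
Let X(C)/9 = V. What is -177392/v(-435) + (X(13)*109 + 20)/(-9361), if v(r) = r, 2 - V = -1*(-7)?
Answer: 1662691487/4072035 ≈ 408.32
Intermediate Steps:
V = -5 (V = 2 - (-1)*(-7) = 2 - 1*7 = 2 - 7 = -5)
X(C) = -45 (X(C) = 9*(-5) = -45)
-177392/v(-435) + (X(13)*109 + 20)/(-9361) = -177392/(-435) + (-45*109 + 20)/(-9361) = -177392*(-1/435) + (-4905 + 20)*(-1/9361) = 177392/435 - 4885*(-1/9361) = 177392/435 + 4885/9361 = 1662691487/4072035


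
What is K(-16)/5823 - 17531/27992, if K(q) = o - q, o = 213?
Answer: -95672845/162997416 ≈ -0.58696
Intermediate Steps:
K(q) = 213 - q
K(-16)/5823 - 17531/27992 = (213 - 1*(-16))/5823 - 17531/27992 = (213 + 16)*(1/5823) - 17531*1/27992 = 229*(1/5823) - 17531/27992 = 229/5823 - 17531/27992 = -95672845/162997416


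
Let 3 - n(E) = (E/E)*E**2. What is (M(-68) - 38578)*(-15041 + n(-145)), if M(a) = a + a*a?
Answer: 1226935386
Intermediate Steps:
n(E) = 3 - E**2 (n(E) = 3 - E/E*E**2 = 3 - E**2)
M(a) = a + a**2
(M(-68) - 38578)*(-15041 + n(-145)) = (-68*(1 - 68) - 38578)*(-15041 + (3 - 1*(-145)**2)) = (-68*(-67) - 38578)*(-15041 + (3 - 1*21025)) = (4556 - 38578)*(-15041 + (3 - 21025)) = -34022*(-15041 - 21022) = -34022*(-36063) = 1226935386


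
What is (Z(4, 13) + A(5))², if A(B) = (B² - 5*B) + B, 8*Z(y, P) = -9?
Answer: 961/64 ≈ 15.016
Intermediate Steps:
Z(y, P) = -9/8 (Z(y, P) = (⅛)*(-9) = -9/8)
A(B) = B² - 4*B
(Z(4, 13) + A(5))² = (-9/8 + 5*(-4 + 5))² = (-9/8 + 5*1)² = (-9/8 + 5)² = (31/8)² = 961/64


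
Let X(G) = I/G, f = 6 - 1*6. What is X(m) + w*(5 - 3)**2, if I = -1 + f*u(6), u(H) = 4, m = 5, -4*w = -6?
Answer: 29/5 ≈ 5.8000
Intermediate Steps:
w = 3/2 (w = -1/4*(-6) = 3/2 ≈ 1.5000)
f = 0 (f = 6 - 6 = 0)
I = -1 (I = -1 + 0*4 = -1 + 0 = -1)
X(G) = -1/G
X(m) + w*(5 - 3)**2 = -1/5 + 3*(5 - 3)**2/2 = -1*1/5 + (3/2)*2**2 = -1/5 + (3/2)*4 = -1/5 + 6 = 29/5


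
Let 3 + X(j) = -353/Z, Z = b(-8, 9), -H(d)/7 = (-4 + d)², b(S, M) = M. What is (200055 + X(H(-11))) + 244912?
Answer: 4004323/9 ≈ 4.4493e+5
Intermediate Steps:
H(d) = -7*(-4 + d)²
Z = 9
X(j) = -380/9 (X(j) = -3 - 353/9 = -380/9)
(200055 + X(H(-11))) + 244912 = (200055 - 380/9) + 244912 = 1800115/9 + 244912 = 4004323/9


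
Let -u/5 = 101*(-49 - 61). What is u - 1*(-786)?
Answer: 56336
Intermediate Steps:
u = 55550 (u = -505*(-49 - 61) = -505*(-110) = -5*(-11110) = 55550)
u - 1*(-786) = 55550 - 1*(-786) = 55550 + 786 = 56336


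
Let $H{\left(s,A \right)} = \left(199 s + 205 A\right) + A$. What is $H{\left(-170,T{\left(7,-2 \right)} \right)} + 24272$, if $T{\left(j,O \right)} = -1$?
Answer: $-9764$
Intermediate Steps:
$H{\left(s,A \right)} = 199 s + 206 A$
$H{\left(-170,T{\left(7,-2 \right)} \right)} + 24272 = \left(199 \left(-170\right) + 206 \left(-1\right)\right) + 24272 = \left(-33830 - 206\right) + 24272 = -34036 + 24272 = -9764$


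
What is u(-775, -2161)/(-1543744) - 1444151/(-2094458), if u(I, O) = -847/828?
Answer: 922972255719379/1338589085891328 ≈ 0.68951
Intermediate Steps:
u(I, O) = -847/828 (u(I, O) = -847*1/828 = -847/828)
u(-775, -2161)/(-1543744) - 1444151/(-2094458) = -847/828/(-1543744) - 1444151/(-2094458) = -847/828*(-1/1543744) - 1444151*(-1/2094458) = 847/1278220032 + 1444151/2094458 = 922972255719379/1338589085891328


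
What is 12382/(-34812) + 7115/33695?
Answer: -16952411/117299034 ≈ -0.14452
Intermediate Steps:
12382/(-34812) + 7115/33695 = 12382*(-1/34812) + 7115*(1/33695) = -6191/17406 + 1423/6739 = -16952411/117299034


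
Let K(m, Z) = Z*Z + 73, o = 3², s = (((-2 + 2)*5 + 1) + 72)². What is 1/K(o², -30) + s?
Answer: 5185118/973 ≈ 5329.0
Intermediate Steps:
s = 5329 (s = ((0*5 + 1) + 72)² = ((0 + 1) + 72)² = (1 + 72)² = 73² = 5329)
o = 9
K(m, Z) = 73 + Z² (K(m, Z) = Z² + 73 = 73 + Z²)
1/K(o², -30) + s = 1/(73 + (-30)²) + 5329 = 1/(73 + 900) + 5329 = 1/973 + 5329 = 5185118/973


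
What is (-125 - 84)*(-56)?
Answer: 11704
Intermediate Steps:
(-125 - 84)*(-56) = -209*(-56) = 11704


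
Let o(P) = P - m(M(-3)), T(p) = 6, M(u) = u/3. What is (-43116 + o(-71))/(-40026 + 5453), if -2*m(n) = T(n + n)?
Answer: 43184/34573 ≈ 1.2491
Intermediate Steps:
M(u) = u/3 (M(u) = u*(⅓) = u/3)
m(n) = -3 (m(n) = -½*6 = -3)
o(P) = 3 + P (o(P) = P - 1*(-3) = P + 3 = 3 + P)
(-43116 + o(-71))/(-40026 + 5453) = (-43116 + (3 - 71))/(-40026 + 5453) = (-43116 - 68)/(-34573) = -43184*(-1/34573) = 43184/34573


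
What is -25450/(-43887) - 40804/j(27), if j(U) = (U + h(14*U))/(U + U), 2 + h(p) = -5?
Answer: -24175202248/219435 ≈ -1.1017e+5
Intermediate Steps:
h(p) = -7 (h(p) = -2 - 5 = -7)
j(U) = (-7 + U)/(2*U) (j(U) = (U - 7)/(U + U) = (-7 + U)/((2*U)) = (-7 + U)*(1/(2*U)) = (-7 + U)/(2*U))
-25450/(-43887) - 40804/j(27) = -25450/(-43887) - 40804*54/(-7 + 27) = -25450*(-1/43887) - 40804/((½)*(1/27)*20) = 25450/43887 - 40804/10/27 = 25450/43887 - 40804*27/10 = 25450/43887 - 550854/5 = -24175202248/219435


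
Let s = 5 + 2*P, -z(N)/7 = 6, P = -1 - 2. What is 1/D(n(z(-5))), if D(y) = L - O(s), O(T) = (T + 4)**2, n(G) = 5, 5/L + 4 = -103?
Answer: -107/968 ≈ -0.11054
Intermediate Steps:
L = -5/107 (L = 5/(-4 - 103) = 5/(-107) = 5*(-1/107) = -5/107 ≈ -0.046729)
P = -3
z(N) = -42 (z(N) = -7*6 = -42)
s = -1 (s = 5 + 2*(-3) = 5 - 6 = -1)
O(T) = (4 + T)**2
D(y) = -968/107 (D(y) = -5/107 - (4 - 1)**2 = -5/107 - 1*3**2 = -5/107 - 1*9 = -5/107 - 9 = -968/107)
1/D(n(z(-5))) = 1/(-968/107) = -107/968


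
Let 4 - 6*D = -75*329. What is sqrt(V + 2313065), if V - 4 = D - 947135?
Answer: sqrt(49321698)/6 ≈ 1170.5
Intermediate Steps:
D = 24679/6 (D = 2/3 - (-25)*329/2 = 2/3 - 1/6*(-24675) = 2/3 + 8225/2 = 24679/6 ≈ 4113.2)
V = -5658107/6 (V = 4 + (24679/6 - 947135) = 4 - 5658131/6 = -5658107/6 ≈ -9.4302e+5)
sqrt(V + 2313065) = sqrt(-5658107/6 + 2313065) = sqrt(8220283/6) = sqrt(49321698)/6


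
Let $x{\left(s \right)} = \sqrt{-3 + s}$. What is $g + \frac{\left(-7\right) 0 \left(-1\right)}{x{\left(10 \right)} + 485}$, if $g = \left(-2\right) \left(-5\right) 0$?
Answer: $0$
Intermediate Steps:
$g = 0$ ($g = 10 \cdot 0 = 0$)
$g + \frac{\left(-7\right) 0 \left(-1\right)}{x{\left(10 \right)} + 485} = 0 + \frac{\left(-7\right) 0 \left(-1\right)}{\sqrt{-3 + 10} + 485} = 0 + \frac{0 \left(-1\right)}{\sqrt{7} + 485} = 0 + \frac{1}{485 + \sqrt{7}} \cdot 0 = 0 + 0 = 0$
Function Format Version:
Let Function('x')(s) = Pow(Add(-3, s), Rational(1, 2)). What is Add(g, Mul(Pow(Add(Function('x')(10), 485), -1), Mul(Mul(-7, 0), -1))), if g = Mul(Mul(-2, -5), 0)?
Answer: 0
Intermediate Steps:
g = 0 (g = Mul(10, 0) = 0)
Add(g, Mul(Pow(Add(Function('x')(10), 485), -1), Mul(Mul(-7, 0), -1))) = Add(0, Mul(Pow(Add(Pow(Add(-3, 10), Rational(1, 2)), 485), -1), Mul(Mul(-7, 0), -1))) = Add(0, Mul(Pow(Add(Pow(7, Rational(1, 2)), 485), -1), Mul(0, -1))) = Add(0, Mul(Pow(Add(485, Pow(7, Rational(1, 2))), -1), 0)) = Add(0, 0) = 0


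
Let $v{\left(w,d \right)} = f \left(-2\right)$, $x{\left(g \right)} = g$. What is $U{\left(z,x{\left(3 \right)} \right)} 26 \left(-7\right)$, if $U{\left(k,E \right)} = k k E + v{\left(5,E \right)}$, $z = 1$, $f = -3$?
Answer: $-1638$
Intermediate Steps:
$v{\left(w,d \right)} = 6$ ($v{\left(w,d \right)} = \left(-3\right) \left(-2\right) = 6$)
$U{\left(k,E \right)} = 6 + E k^{2}$ ($U{\left(k,E \right)} = k k E + 6 = k^{2} E + 6 = E k^{2} + 6 = 6 + E k^{2}$)
$U{\left(z,x{\left(3 \right)} \right)} 26 \left(-7\right) = \left(6 + 3 \cdot 1^{2}\right) 26 \left(-7\right) = \left(6 + 3 \cdot 1\right) 26 \left(-7\right) = \left(6 + 3\right) 26 \left(-7\right) = 9 \cdot 26 \left(-7\right) = 234 \left(-7\right) = -1638$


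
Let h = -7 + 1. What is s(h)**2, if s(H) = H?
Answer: 36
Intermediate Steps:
h = -6
s(h)**2 = (-6)**2 = 36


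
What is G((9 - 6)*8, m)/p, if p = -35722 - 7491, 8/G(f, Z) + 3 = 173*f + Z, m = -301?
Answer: -1/20785453 ≈ -4.8111e-8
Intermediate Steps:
G(f, Z) = 8/(-3 + Z + 173*f) (G(f, Z) = 8/(-3 + (173*f + Z)) = 8/(-3 + (Z + 173*f)) = 8/(-3 + Z + 173*f))
p = -43213
G((9 - 6)*8, m)/p = (8/(-3 - 301 + 173*((9 - 6)*8)))/(-43213) = (8/(-3 - 301 + 173*(3*8)))*(-1/43213) = (8/(-3 - 301 + 173*24))*(-1/43213) = (8/(-3 - 301 + 4152))*(-1/43213) = (8/3848)*(-1/43213) = (8*(1/3848))*(-1/43213) = (1/481)*(-1/43213) = -1/20785453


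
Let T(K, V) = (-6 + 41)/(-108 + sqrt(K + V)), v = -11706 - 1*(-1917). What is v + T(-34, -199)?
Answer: -116463513/11897 - 35*I*sqrt(233)/11897 ≈ -9789.3 - 0.044906*I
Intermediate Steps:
v = -9789 (v = -11706 + 1917 = -9789)
T(K, V) = 35/(-108 + sqrt(K + V))
v + T(-34, -199) = -9789 + 35/(-108 + sqrt(-34 - 199)) = -9789 + 35/(-108 + sqrt(-233)) = -9789 + 35/(-108 + I*sqrt(233))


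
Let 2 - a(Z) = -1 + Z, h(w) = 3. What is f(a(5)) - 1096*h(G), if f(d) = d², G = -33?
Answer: -3284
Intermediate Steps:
a(Z) = 3 - Z (a(Z) = 2 - (-1 + Z) = 2 + (1 - Z) = 3 - Z)
f(a(5)) - 1096*h(G) = (3 - 1*5)² - 1096*3 = (3 - 5)² - 3288 = (-2)² - 3288 = 4 - 3288 = -3284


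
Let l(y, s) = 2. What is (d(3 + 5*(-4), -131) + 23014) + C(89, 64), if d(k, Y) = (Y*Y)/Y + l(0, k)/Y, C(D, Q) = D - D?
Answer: 2997671/131 ≈ 22883.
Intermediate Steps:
C(D, Q) = 0
d(k, Y) = Y + 2/Y (d(k, Y) = (Y*Y)/Y + 2/Y = Y²/Y + 2/Y = Y + 2/Y)
(d(3 + 5*(-4), -131) + 23014) + C(89, 64) = ((-131 + 2/(-131)) + 23014) + 0 = ((-131 + 2*(-1/131)) + 23014) + 0 = ((-131 - 2/131) + 23014) + 0 = (-17163/131 + 23014) + 0 = 2997671/131 + 0 = 2997671/131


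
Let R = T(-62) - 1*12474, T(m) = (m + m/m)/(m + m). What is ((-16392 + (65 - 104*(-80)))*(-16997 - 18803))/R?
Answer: -7108934880/309343 ≈ -22981.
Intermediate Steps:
T(m) = (1 + m)/(2*m) (T(m) = (m + 1)/((2*m)) = (1 + m)*(1/(2*m)) = (1 + m)/(2*m))
R = -1546715/124 (R = (½)*(1 - 62)/(-62) - 1*12474 = (½)*(-1/62)*(-61) - 12474 = 61/124 - 12474 = -1546715/124 ≈ -12474.)
((-16392 + (65 - 104*(-80)))*(-16997 - 18803))/R = ((-16392 + (65 - 104*(-80)))*(-16997 - 18803))/(-1546715/124) = ((-16392 + (65 + 8320))*(-35800))*(-124/1546715) = ((-16392 + 8385)*(-35800))*(-124/1546715) = -8007*(-35800)*(-124/1546715) = 286650600*(-124/1546715) = -7108934880/309343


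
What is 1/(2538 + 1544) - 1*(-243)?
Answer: 991927/4082 ≈ 243.00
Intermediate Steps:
1/(2538 + 1544) - 1*(-243) = 1/4082 + 243 = 991927/4082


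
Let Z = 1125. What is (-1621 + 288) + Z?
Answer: -208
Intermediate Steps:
(-1621 + 288) + Z = (-1621 + 288) + 1125 = -1333 + 1125 = -208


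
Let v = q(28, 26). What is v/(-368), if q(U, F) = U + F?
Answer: -27/184 ≈ -0.14674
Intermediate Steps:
q(U, F) = F + U
v = 54 (v = 26 + 28 = 54)
v/(-368) = 54/(-368) = 54*(-1/368) = -27/184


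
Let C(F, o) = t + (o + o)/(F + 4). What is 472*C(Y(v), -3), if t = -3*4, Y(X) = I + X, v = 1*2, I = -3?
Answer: -6608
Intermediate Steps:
v = 2
Y(X) = -3 + X
t = -12
C(F, o) = -12 + 2*o/(4 + F) (C(F, o) = -12 + (o + o)/(F + 4) = -12 + (2*o)/(4 + F) = -12 + 2*o/(4 + F))
472*C(Y(v), -3) = 472*(2*(-24 - 3 - 6*(-3 + 2))/(4 + (-3 + 2))) = 472*(2*(-24 - 3 - 6*(-1))/(4 - 1)) = 472*(2*(-24 - 3 + 6)/3) = 472*(2*(⅓)*(-21)) = 472*(-14) = -6608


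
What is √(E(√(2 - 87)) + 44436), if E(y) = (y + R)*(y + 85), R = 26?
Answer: √(46561 + 111*I*√85) ≈ 215.79 + 2.371*I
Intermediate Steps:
E(y) = (26 + y)*(85 + y) (E(y) = (y + 26)*(y + 85) = (26 + y)*(85 + y))
√(E(√(2 - 87)) + 44436) = √((2210 + (√(2 - 87))² + 111*√(2 - 87)) + 44436) = √((2210 + (√(-85))² + 111*√(-85)) + 44436) = √((2210 + (I*√85)² + 111*(I*√85)) + 44436) = √((2210 - 85 + 111*I*√85) + 44436) = √((2125 + 111*I*√85) + 44436) = √(46561 + 111*I*√85)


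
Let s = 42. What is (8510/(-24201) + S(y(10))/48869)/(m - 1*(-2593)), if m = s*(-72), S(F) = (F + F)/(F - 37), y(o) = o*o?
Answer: 2910588530/3568141544373 ≈ 0.00081572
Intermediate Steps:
y(o) = o**2
S(F) = 2*F/(-37 + F) (S(F) = (2*F)/(-37 + F) = 2*F/(-37 + F))
m = -3024 (m = 42*(-72) = -3024)
(8510/(-24201) + S(y(10))/48869)/(m - 1*(-2593)) = (8510/(-24201) + (2*10**2/(-37 + 10**2))/48869)/(-3024 - 1*(-2593)) = (8510*(-1/24201) + (2*100/(-37 + 100))*(1/48869))/(-3024 + 2593) = (-8510/24201 + (2*100/63)*(1/48869))/(-431) = (-8510/24201 + (2*100*(1/63))*(1/48869))*(-1/431) = (-8510/24201 + (200/63)*(1/48869))*(-1/431) = (-8510/24201 + 200/3078747)*(-1/431) = -2910588530/8278750683*(-1/431) = 2910588530/3568141544373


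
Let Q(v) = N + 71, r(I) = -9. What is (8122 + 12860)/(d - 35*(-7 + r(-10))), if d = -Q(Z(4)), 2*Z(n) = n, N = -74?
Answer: 20982/563 ≈ 37.268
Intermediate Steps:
Z(n) = n/2
Q(v) = -3 (Q(v) = -74 + 71 = -3)
d = 3 (d = -1*(-3) = 3)
(8122 + 12860)/(d - 35*(-7 + r(-10))) = (8122 + 12860)/(3 - 35*(-7 - 9)) = 20982/(3 - 35*(-16)) = 20982/(3 + 560) = 20982/563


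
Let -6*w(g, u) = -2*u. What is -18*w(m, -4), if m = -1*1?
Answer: 24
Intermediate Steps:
m = -1
w(g, u) = u/3 (w(g, u) = -(-1)*u/3 = u/3)
-18*w(m, -4) = -6*(-4) = -18*(-4/3) = 24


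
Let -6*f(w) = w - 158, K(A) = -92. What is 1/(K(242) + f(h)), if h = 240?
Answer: -3/317 ≈ -0.0094637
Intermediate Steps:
f(w) = 79/3 - w/6 (f(w) = -(w - 158)/6 = -(-158 + w)/6 = 79/3 - w/6)
1/(K(242) + f(h)) = 1/(-92 + (79/3 - ⅙*240)) = 1/(-92 + (79/3 - 40)) = 1/(-92 - 41/3) = 1/(-317/3) = -3/317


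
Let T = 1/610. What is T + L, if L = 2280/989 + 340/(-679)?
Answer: 739906131/409633910 ≈ 1.8063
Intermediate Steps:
T = 1/610 ≈ 0.0016393
L = 1211860/671531 (L = 2280*(1/989) + 340*(-1/679) = 2280/989 - 340/679 = 1211860/671531 ≈ 1.8046)
T + L = 1/610 + 1211860/671531 = 739906131/409633910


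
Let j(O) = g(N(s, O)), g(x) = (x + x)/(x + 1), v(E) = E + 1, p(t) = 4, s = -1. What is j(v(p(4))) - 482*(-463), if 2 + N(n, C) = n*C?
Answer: 669505/3 ≈ 2.2317e+5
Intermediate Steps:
N(n, C) = -2 + C*n (N(n, C) = -2 + n*C = -2 + C*n)
v(E) = 1 + E
g(x) = 2*x/(1 + x) (g(x) = (2*x)/(1 + x) = 2*x/(1 + x))
j(O) = 2*(-2 - O)/(-1 - O) (j(O) = 2*(-2 + O*(-1))/(1 + (-2 + O*(-1))) = 2*(-2 - O)/(1 + (-2 - O)) = 2*(-2 - O)/(-1 - O))
j(v(p(4))) - 482*(-463) = 2*(2 + (1 + 4))/(1 + (1 + 4)) - 482*(-463) = 2*(2 + 5)/(1 + 5) + 223166 = 2*7/6 + 223166 = 2*(⅙)*7 + 223166 = 7/3 + 223166 = 669505/3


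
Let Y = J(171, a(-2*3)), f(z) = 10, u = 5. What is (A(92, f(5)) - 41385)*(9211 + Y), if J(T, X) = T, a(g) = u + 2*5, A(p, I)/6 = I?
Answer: -387711150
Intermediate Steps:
A(p, I) = 6*I
a(g) = 15 (a(g) = 5 + 2*5 = 5 + 10 = 15)
Y = 171
(A(92, f(5)) - 41385)*(9211 + Y) = (6*10 - 41385)*(9211 + 171) = (60 - 41385)*9382 = -41325*9382 = -387711150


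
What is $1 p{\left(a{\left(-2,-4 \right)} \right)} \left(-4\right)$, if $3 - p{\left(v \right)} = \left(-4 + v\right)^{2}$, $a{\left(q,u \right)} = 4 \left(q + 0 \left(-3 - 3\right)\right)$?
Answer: $564$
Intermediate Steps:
$a{\left(q,u \right)} = 4 q$ ($a{\left(q,u \right)} = 4 \left(q + 0 \left(-6\right)\right) = 4 \left(q + 0\right) = 4 q$)
$p{\left(v \right)} = 3 - \left(-4 + v\right)^{2}$
$1 p{\left(a{\left(-2,-4 \right)} \right)} \left(-4\right) = 1 \left(3 - \left(-4 + 4 \left(-2\right)\right)^{2}\right) \left(-4\right) = 1 \left(3 - \left(-4 - 8\right)^{2}\right) \left(-4\right) = 1 \left(3 - \left(-12\right)^{2}\right) \left(-4\right) = 1 \left(3 - 144\right) \left(-4\right) = 1 \left(-141\right) \left(-4\right) = \left(-141\right) \left(-4\right) = 564$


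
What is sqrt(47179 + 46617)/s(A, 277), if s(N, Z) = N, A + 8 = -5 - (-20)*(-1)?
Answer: -2*sqrt(23449)/33 ≈ -9.2806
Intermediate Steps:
A = -33 (A = -8 + (-5 - (-20)*(-1)) = -8 + (-5 - 5*4) = -8 + (-5 - 20) = -8 - 25 = -33)
sqrt(47179 + 46617)/s(A, 277) = sqrt(47179 + 46617)/(-33) = sqrt(93796)*(-1/33) = (2*sqrt(23449))*(-1/33) = -2*sqrt(23449)/33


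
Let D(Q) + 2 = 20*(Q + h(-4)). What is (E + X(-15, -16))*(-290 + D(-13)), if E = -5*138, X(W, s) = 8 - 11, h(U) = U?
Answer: 437976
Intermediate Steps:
X(W, s) = -3
E = -690
D(Q) = -82 + 20*Q (D(Q) = -2 + 20*(Q - 4) = -2 + 20*(-4 + Q) = -2 + (-80 + 20*Q) = -82 + 20*Q)
(E + X(-15, -16))*(-290 + D(-13)) = (-690 - 3)*(-290 + (-82 + 20*(-13))) = -693*(-290 + (-82 - 260)) = -693*(-290 - 342) = -693*(-632) = 437976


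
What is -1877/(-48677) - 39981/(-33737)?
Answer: 2009479486/1642215949 ≈ 1.2236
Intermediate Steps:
-1877/(-48677) - 39981/(-33737) = -1877*(-1/48677) - 39981*(-1/33737) = 1877/48677 + 39981/33737 = 2009479486/1642215949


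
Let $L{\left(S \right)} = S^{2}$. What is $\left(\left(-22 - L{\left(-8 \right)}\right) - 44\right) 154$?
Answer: $-20020$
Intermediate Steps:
$\left(\left(-22 - L{\left(-8 \right)}\right) - 44\right) 154 = \left(\left(-22 - \left(-8\right)^{2}\right) - 44\right) 154 = \left(\left(-22 - 64\right) - 44\right) 154 = \left(-86 - 44\right) 154 = \left(-130\right) 154 = -20020$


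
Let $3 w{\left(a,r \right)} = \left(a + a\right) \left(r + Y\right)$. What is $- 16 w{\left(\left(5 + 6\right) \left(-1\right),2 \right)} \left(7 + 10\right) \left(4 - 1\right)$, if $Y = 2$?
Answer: $23936$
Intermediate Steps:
$w{\left(a,r \right)} = \frac{2 a \left(2 + r\right)}{3}$ ($w{\left(a,r \right)} = \frac{\left(a + a\right) \left(r + 2\right)}{3} = \frac{2 a \left(2 + r\right)}{3}$)
$- 16 w{\left(\left(5 + 6\right) \left(-1\right),2 \right)} \left(7 + 10\right) \left(4 - 1\right) = - 16 \frac{2 \left(5 + 6\right) \left(-1\right) \left(2 + 2\right)}{3} \left(7 + 10\right) \left(4 - 1\right) = - 16 \cdot \frac{2}{3} \cdot 11 \left(-1\right) 4 \cdot 17 \cdot 3 = - 16 \cdot \frac{2}{3} \left(-11\right) 4 \cdot 51 = \left(-16\right) \left(- \frac{88}{3}\right) 51 = \frac{1408}{3} \cdot 51 = 23936$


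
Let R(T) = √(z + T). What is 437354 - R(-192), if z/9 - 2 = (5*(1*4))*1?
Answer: 437354 - √6 ≈ 4.3735e+5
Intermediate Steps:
z = 198 (z = 18 + 9*((5*(1*4))*1) = 18 + 9*((5*4)*1) = 18 + 9*(20*1) = 18 + 9*20 = 18 + 180 = 198)
R(T) = √(198 + T)
437354 - R(-192) = 437354 - √(198 - 192) = 437354 - √6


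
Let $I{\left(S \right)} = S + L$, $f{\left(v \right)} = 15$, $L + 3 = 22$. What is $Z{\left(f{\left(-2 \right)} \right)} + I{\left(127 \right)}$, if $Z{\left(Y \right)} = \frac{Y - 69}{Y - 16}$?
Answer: $200$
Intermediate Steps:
$L = 19$ ($L = -3 + 22 = 19$)
$Z{\left(Y \right)} = \frac{-69 + Y}{-16 + Y}$
$I{\left(S \right)} = 19 + S$ ($I{\left(S \right)} = S + 19 = 19 + S$)
$Z{\left(f{\left(-2 \right)} \right)} + I{\left(127 \right)} = \frac{-69 + 15}{-16 + 15} + \left(19 + 127\right) = \frac{1}{-1} \left(-54\right) + 146 = \left(-1\right) \left(-54\right) + 146 = 54 + 146 = 200$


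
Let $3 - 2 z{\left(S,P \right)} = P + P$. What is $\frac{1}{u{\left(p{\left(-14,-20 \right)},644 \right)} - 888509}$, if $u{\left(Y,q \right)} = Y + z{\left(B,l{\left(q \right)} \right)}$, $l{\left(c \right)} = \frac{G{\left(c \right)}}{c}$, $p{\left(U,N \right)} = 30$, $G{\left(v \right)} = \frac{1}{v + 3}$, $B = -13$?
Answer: $- \frac{416668}{370200142971} \approx -1.1255 \cdot 10^{-6}$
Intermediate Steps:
$G{\left(v \right)} = \frac{1}{3 + v}$
$l{\left(c \right)} = \frac{1}{c \left(3 + c\right)}$ ($l{\left(c \right)} = \frac{1}{\left(3 + c\right) c} = \frac{1}{c \left(3 + c\right)}$)
$z{\left(S,P \right)} = \frac{3}{2} - P$ ($z{\left(S,P \right)} = \frac{3}{2} - \frac{P + P}{2} = \frac{3}{2} - \frac{2 P}{2} = \frac{3}{2} - P$)
$u{\left(Y,q \right)} = \frac{3}{2} + Y - \frac{1}{q \left(3 + q\right)}$ ($u{\left(Y,q \right)} = Y + \left(\frac{3}{2} - \frac{1}{q \left(3 + q\right)}\right) = \frac{3}{2} + Y - \frac{1}{q \left(3 + q\right)}$)
$\frac{1}{u{\left(p{\left(-14,-20 \right)},644 \right)} - 888509} = \frac{1}{\frac{-2 + 644 \left(3 + 644\right) \left(3 + 2 \cdot 30\right)}{2 \cdot 644 \left(3 + 644\right)} - 888509} = \frac{1}{\frac{1}{2} \cdot \frac{1}{644} \cdot \frac{1}{647} \left(-2 + 644 \cdot 647 \left(3 + 60\right)\right) - 888509} = \frac{1}{\frac{1}{2} \cdot \frac{1}{644} \cdot \frac{1}{647} \left(-2 + 644 \cdot 647 \cdot 63\right) - 888509} = \frac{1}{\frac{1}{2} \cdot \frac{1}{644} \cdot \frac{1}{647} \left(-2 + 26250084\right) - 888509} = \frac{1}{\frac{1}{2} \cdot \frac{1}{644} \cdot \frac{1}{647} \cdot 26250082 - 888509} = \frac{1}{\frac{13125041}{416668} - 888509} = \frac{1}{- \frac{370200142971}{416668}} = - \frac{416668}{370200142971}$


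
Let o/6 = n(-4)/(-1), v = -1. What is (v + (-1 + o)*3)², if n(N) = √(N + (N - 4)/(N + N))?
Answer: -956 + 144*I*√3 ≈ -956.0 + 249.42*I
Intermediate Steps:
n(N) = √(N + (-4 + N)/(2*N)) (n(N) = √(N + (-4 + N)/((2*N))) = √(N + (-4 + N)*(1/(2*N))) = √(N + (-4 + N)/(2*N)))
o = -6*I*√3 (o = 6*((√(2 - 8/(-4) + 4*(-4))/2)/(-1)) = 6*((√(2 - 8*(-¼) - 16)/2)*(-1)) = 6*((√(2 + 2 - 16)/2)*(-1)) = 6*((√(-12)/2)*(-1)) = 6*(((2*I*√3)/2)*(-1)) = 6*((I*√3)*(-1)) = 6*(-I*√3) = -6*I*√3 ≈ -10.392*I)
(v + (-1 + o)*3)² = (-1 + (-1 - 6*I*√3)*3)² = (-1 + (-3 - 18*I*√3))² = (-4 - 18*I*√3)²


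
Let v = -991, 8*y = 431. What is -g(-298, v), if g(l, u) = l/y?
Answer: 2384/431 ≈ 5.5313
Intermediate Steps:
y = 431/8 (y = (⅛)*431 = 431/8 ≈ 53.875)
g(l, u) = 8*l/431 (g(l, u) = l/(431/8) = l*(8/431) = 8*l/431)
-g(-298, v) = -8*(-298)/431 = -1*(-2384/431) = 2384/431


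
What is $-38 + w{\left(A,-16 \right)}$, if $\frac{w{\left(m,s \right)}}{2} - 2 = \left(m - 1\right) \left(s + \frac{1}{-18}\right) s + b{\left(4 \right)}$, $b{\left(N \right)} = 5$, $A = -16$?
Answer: $- \frac{78824}{9} \approx -8758.2$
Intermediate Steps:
$w{\left(m,s \right)} = 14 + 2 s \left(-1 + m\right) \left(- \frac{1}{18} + s\right)$ ($w{\left(m,s \right)} = 4 + 2 \left(\left(m - 1\right) \left(s + \frac{1}{-18}\right) s + 5\right) = 4 + 2 \left(\left(-1 + m\right) \left(s - \frac{1}{18}\right) s + 5\right) = 4 + 2 \left(\left(-1 + m\right) \left(- \frac{1}{18} + s\right) s + 5\right) = 4 + 2 \left(s \left(-1 + m\right) \left(- \frac{1}{18} + s\right) + 5\right) = 4 + 2 \left(5 + s \left(-1 + m\right) \left(- \frac{1}{18} + s\right)\right) = 4 + \left(10 + 2 s \left(-1 + m\right) \left(- \frac{1}{18} + s\right)\right) = 14 + 2 s \left(-1 + m\right) \left(- \frac{1}{18} + s\right)$)
$-38 + w{\left(A,-16 \right)} = -38 + \left(14 - 2 \left(-16\right)^{2} + \frac{1}{9} \left(-16\right) + 2 \left(-16\right) \left(-16\right)^{2} - \left(- \frac{16}{9}\right) \left(-16\right)\right) = -38 - \left(\frac{4754}{9} + 8192\right) = -38 - \frac{78482}{9} = - \frac{78824}{9}$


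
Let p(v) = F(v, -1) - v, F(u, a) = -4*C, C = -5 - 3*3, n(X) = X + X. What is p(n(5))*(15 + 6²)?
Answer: 2346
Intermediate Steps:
n(X) = 2*X
C = -14 (C = -5 - 1*9 = -5 - 9 = -14)
F(u, a) = 56 (F(u, a) = -4*(-14) = 56)
p(v) = 56 - v
p(n(5))*(15 + 6²) = (56 - 2*5)*(15 + 6²) = (56 - 1*10)*(15 + 36) = (56 - 10)*51 = 46*51 = 2346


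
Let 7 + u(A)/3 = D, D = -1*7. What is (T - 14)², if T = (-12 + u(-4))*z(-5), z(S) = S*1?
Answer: 65536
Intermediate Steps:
z(S) = S
D = -7
u(A) = -42 (u(A) = -21 + 3*(-7) = -21 - 21 = -42)
T = 270 (T = (-12 - 42)*(-5) = -54*(-5) = 270)
(T - 14)² = (270 - 14)² = 256² = 65536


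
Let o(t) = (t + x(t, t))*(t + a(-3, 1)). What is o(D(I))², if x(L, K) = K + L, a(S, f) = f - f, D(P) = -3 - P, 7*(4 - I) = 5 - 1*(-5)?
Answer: 20820969/2401 ≈ 8671.8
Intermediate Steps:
I = 18/7 (I = 4 - (5 - 1*(-5))/7 = 4 - (5 + 5)/7 = 4 - ⅐*10 = 4 - 10/7 = 18/7 ≈ 2.5714)
a(S, f) = 0
o(t) = 3*t² (o(t) = (t + (t + t))*(t + 0) = (t + 2*t)*t = (3*t)*t = 3*t²)
o(D(I))² = (3*(-3 - 1*18/7)²)² = (3*(-3 - 18/7)²)² = (3*(-39/7)²)² = (3*(1521/49))² = (4563/49)² = 20820969/2401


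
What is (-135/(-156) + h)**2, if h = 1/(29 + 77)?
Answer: 5812921/7595536 ≈ 0.76531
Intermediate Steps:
h = 1/106 ≈ 0.0094340
(-135/(-156) + h)**2 = (-135/(-156) + 1/106)**2 = (-135*(-1/156) + 1/106)**2 = (45/52 + 1/106)**2 = (2411/2756)**2 = 5812921/7595536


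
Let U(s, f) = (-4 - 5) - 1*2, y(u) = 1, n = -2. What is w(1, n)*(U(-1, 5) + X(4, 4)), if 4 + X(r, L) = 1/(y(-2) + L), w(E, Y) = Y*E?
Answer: 148/5 ≈ 29.600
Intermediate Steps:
w(E, Y) = E*Y
X(r, L) = -4 + 1/(1 + L)
U(s, f) = -11 (U(s, f) = -9 - 2 = -11)
w(1, n)*(U(-1, 5) + X(4, 4)) = (1*(-2))*(-11 + (-3 - 4*4)/(1 + 4)) = -2*(-11 + (-3 - 16)/5) = -2*(-11 + (⅕)*(-19)) = -2*(-11 - 19/5) = -2*(-74/5) = 148/5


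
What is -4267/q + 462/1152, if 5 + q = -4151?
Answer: 284819/199488 ≈ 1.4277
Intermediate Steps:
q = -4156 (q = -5 - 4151 = -4156)
-4267/q + 462/1152 = -4267/(-4156) + 462/1152 = -4267*(-1/4156) + 462*(1/1152) = 4267/4156 + 77/192 = 284819/199488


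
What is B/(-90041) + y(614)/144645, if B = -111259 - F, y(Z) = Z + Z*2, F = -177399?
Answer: -3133654926/4341326815 ≈ -0.72182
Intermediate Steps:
y(Z) = 3*Z (y(Z) = Z + 2*Z = 3*Z)
B = 66140 (B = -111259 - 1*(-177399) = -111259 + 177399 = 66140)
B/(-90041) + y(614)/144645 = 66140/(-90041) + (3*614)/144645 = 66140*(-1/90041) + 1842*(1/144645) = -66140/90041 + 614/48215 = -3133654926/4341326815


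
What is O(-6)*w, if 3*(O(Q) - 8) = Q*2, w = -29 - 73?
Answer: -408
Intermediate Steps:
w = -102
O(Q) = 8 + 2*Q/3 (O(Q) = 8 + (Q*2)/3 = 8 + (2*Q)/3 = 8 + 2*Q/3)
O(-6)*w = (8 + (⅔)*(-6))*(-102) = (8 - 4)*(-102) = 4*(-102) = -408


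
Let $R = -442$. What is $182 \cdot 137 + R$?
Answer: $24492$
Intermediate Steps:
$182 \cdot 137 + R = 182 \cdot 137 - 442 = 24934 - 442 = 24492$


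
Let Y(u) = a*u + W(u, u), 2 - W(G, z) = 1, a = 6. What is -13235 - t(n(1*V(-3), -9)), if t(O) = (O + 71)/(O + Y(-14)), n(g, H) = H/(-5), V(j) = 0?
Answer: -383789/29 ≈ -13234.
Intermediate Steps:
W(G, z) = 1 (W(G, z) = 2 - 1*1 = 2 - 1 = 1)
Y(u) = 1 + 6*u (Y(u) = 6*u + 1 = 1 + 6*u)
n(g, H) = -H/5 (n(g, H) = H*(-⅕) = -H/5)
t(O) = (71 + O)/(-83 + O) (t(O) = (O + 71)/(O + (1 + 6*(-14))) = (71 + O)/(O + (1 - 84)) = (71 + O)/(O - 83) = (71 + O)/(-83 + O))
-13235 - t(n(1*V(-3), -9)) = -13235 - (71 - ⅕*(-9))/(-83 - ⅕*(-9)) = -13235 - (71 + 9/5)/(-83 + 9/5) = -13235 - 364/((-406/5)*5) = -13235 - (-5)*364/(406*5) = -13235 - 1*(-26/29) = -13235 + 26/29 = -383789/29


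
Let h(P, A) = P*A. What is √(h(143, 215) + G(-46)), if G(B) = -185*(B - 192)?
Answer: 5*√2991 ≈ 273.45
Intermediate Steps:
h(P, A) = A*P
G(B) = 35520 - 185*B (G(B) = -185*(-192 + B) = 35520 - 185*B)
√(h(143, 215) + G(-46)) = √(215*143 + (35520 - 185*(-46))) = √(30745 + (35520 + 8510)) = √(30745 + 44030) = √74775 = 5*√2991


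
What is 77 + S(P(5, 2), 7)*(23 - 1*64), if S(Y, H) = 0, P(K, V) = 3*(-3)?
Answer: 77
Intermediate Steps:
P(K, V) = -9
77 + S(P(5, 2), 7)*(23 - 1*64) = 77 + 0*(23 - 1*64) = 77 + 0*(23 - 64) = 77 + 0*(-41) = 77 + 0 = 77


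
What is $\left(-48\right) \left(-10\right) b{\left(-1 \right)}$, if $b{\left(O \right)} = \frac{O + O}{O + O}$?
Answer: $480$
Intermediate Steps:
$b{\left(O \right)} = 1$ ($b{\left(O \right)} = \frac{2 O}{2 O} = 2 O \frac{1}{2 O} = 1$)
$\left(-48\right) \left(-10\right) b{\left(-1 \right)} = \left(-48\right) \left(-10\right) 1 = 480 \cdot 1 = 480$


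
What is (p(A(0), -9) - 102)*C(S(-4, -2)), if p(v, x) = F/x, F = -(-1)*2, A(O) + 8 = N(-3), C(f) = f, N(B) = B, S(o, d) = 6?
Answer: -1840/3 ≈ -613.33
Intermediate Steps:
A(O) = -11 (A(O) = -8 - 3 = -11)
F = 2 (F = -1*(-2) = 2)
p(v, x) = 2/x
(p(A(0), -9) - 102)*C(S(-4, -2)) = (2/(-9) - 102)*6 = (2*(-⅑) - 102)*6 = (-2/9 - 102)*6 = -920/9*6 = -1840/3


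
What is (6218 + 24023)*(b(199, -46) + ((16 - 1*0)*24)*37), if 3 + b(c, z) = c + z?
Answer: 434200278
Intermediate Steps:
b(c, z) = -3 + c + z (b(c, z) = -3 + (c + z) = -3 + c + z)
(6218 + 24023)*(b(199, -46) + ((16 - 1*0)*24)*37) = (6218 + 24023)*((-3 + 199 - 46) + ((16 - 1*0)*24)*37) = 30241*(150 + ((16 + 0)*24)*37) = 30241*(150 + (16*24)*37) = 30241*(150 + 384*37) = 30241*(150 + 14208) = 30241*14358 = 434200278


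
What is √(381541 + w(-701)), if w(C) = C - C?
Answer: √381541 ≈ 617.69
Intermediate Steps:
w(C) = 0
√(381541 + w(-701)) = √(381541 + 0) = √381541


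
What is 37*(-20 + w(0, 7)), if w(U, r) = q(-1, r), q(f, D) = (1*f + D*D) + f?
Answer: 999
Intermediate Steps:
q(f, D) = D**2 + 2*f (q(f, D) = (f + D**2) + f = D**2 + 2*f)
w(U, r) = -2 + r**2 (w(U, r) = r**2 + 2*(-1) = r**2 - 2 = -2 + r**2)
37*(-20 + w(0, 7)) = 37*(-20 + (-2 + 7**2)) = 37*(-20 + (-2 + 49)) = 37*(-20 + 47) = 37*27 = 999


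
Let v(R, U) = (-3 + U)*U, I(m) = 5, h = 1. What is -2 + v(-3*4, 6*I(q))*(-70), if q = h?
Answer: -56702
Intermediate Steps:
q = 1
v(R, U) = U*(-3 + U)
-2 + v(-3*4, 6*I(q))*(-70) = -2 + ((6*5)*(-3 + 6*5))*(-70) = -2 + (30*(-3 + 30))*(-70) = -2 + (30*27)*(-70) = -2 + 810*(-70) = -2 - 56700 = -56702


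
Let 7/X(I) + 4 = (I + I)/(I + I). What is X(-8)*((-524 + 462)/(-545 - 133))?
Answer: -217/1017 ≈ -0.21337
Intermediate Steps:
X(I) = -7/3 (X(I) = 7/(-4 + (I + I)/(I + I)) = 7/(-4 + (2*I)/((2*I))) = 7/(-4 + (2*I)*(1/(2*I))) = 7/(-4 + 1) = 7/(-3) = 7*(-⅓) = -7/3)
X(-8)*((-524 + 462)/(-545 - 133)) = -7*(-524 + 462)/(3*(-545 - 133)) = -(-434)/(3*(-678)) = -(-434)*(-1)/(3*678) = -7/3*31/339 = -217/1017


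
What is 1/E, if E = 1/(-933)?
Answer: -933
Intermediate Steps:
E = -1/933 ≈ -0.0010718
1/E = 1/(-1/933) = -933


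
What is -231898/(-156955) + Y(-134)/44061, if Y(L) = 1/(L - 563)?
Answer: 7121707314311/4820169195735 ≈ 1.4775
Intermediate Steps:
Y(L) = 1/(-563 + L)
-231898/(-156955) + Y(-134)/44061 = -231898/(-156955) + 1/(-563 - 134*44061) = -231898*(-1/156955) + (1/44061)/(-697) = 231898/156955 - 1/697*1/44061 = 231898/156955 - 1/30710517 = 7121707314311/4820169195735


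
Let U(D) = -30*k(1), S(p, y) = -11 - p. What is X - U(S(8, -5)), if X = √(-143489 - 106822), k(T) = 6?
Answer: 180 + I*√250311 ≈ 180.0 + 500.31*I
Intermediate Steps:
U(D) = -180 (U(D) = -30*6 = -180)
X = I*√250311 (X = √(-250311) = I*√250311 ≈ 500.31*I)
X - U(S(8, -5)) = I*√250311 - 1*(-180) = I*√250311 + 180 = 180 + I*√250311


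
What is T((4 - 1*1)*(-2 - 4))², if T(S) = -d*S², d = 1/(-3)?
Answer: 11664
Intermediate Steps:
d = -⅓ ≈ -0.33333
T(S) = S²/3 (T(S) = -(-1)*S²/3 = S²/3)
T((4 - 1*1)*(-2 - 4))² = (((4 - 1*1)*(-2 - 4))²/3)² = (((4 - 1)*(-6))²/3)² = ((3*(-6))²/3)² = ((⅓)*(-18)²)² = ((⅓)*324)² = 108² = 11664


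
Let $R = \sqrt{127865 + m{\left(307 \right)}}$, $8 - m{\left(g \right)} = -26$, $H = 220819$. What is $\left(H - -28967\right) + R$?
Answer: $249786 + 9 \sqrt{1579} \approx 2.5014 \cdot 10^{5}$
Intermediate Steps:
$m{\left(g \right)} = 34$ ($m{\left(g \right)} = 8 - -26 = 8 + 26 = 34$)
$R = 9 \sqrt{1579}$ ($R = \sqrt{127865 + 34} = \sqrt{127899} = 9 \sqrt{1579} \approx 357.63$)
$\left(H - -28967\right) + R = \left(220819 - -28967\right) + 9 \sqrt{1579} = \left(220819 + 28967\right) + 9 \sqrt{1579} = 249786 + 9 \sqrt{1579}$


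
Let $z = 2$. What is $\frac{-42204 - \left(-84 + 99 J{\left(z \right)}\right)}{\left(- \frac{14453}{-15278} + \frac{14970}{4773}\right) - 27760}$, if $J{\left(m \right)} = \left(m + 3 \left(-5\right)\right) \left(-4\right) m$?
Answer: $\frac{1274091331968}{674671360537} \approx 1.8885$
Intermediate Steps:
$J{\left(m \right)} = m \left(60 - 4 m\right)$ ($J{\left(m \right)} = \left(m - 15\right) \left(-4\right) m = \left(-15 + m\right) \left(-4\right) m = \left(60 - 4 m\right) m = m \left(60 - 4 m\right)$)
$\frac{-42204 - \left(-84 + 99 J{\left(z \right)}\right)}{\left(- \frac{14453}{-15278} + \frac{14970}{4773}\right) - 27760} = \frac{-42204 + \left(84 - 99 \cdot 4 \cdot 2 \left(15 - 2\right)\right)}{\left(- \frac{14453}{-15278} + \frac{14970}{4773}\right) - 27760} = \frac{-42204 + \left(84 - 99 \cdot 4 \cdot 2 \left(15 - 2\right)\right)}{\left(\left(-14453\right) \left(- \frac{1}{15278}\right) + 14970 \cdot \frac{1}{4773}\right) - 27760} = \frac{-42204 + \left(84 - 99 \cdot 4 \cdot 2 \cdot 13\right)}{\left(\frac{14453}{15278} + \frac{4990}{1591}\right) - 27760} = \frac{-42204 + \left(84 - 10296\right)}{\frac{99231943}{24307298} - 27760} = \frac{-42204 + \left(84 - 10296\right)}{- \frac{674671360537}{24307298}} = \left(-42204 - 10212\right) \left(- \frac{24307298}{674671360537}\right) = \left(-52416\right) \left(- \frac{24307298}{674671360537}\right) = \frac{1274091331968}{674671360537}$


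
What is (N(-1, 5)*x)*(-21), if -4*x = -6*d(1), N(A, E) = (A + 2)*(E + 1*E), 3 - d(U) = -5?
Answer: -2520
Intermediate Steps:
d(U) = 8 (d(U) = 3 - 1*(-5) = 3 + 5 = 8)
N(A, E) = 2*E*(2 + A) (N(A, E) = (2 + A)*(E + E) = (2 + A)*(2*E) = 2*E*(2 + A))
x = 12 (x = -(-3)*8/2 = -1/4*(-48) = 12)
(N(-1, 5)*x)*(-21) = ((2*5*(2 - 1))*12)*(-21) = ((2*5*1)*12)*(-21) = (10*12)*(-21) = 120*(-21) = -2520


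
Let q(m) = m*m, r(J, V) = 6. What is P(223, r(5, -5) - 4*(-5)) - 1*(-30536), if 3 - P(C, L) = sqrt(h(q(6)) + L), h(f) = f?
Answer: 30539 - sqrt(62) ≈ 30531.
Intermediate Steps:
q(m) = m**2
P(C, L) = 3 - sqrt(36 + L) (P(C, L) = 3 - sqrt(6**2 + L) = 3 - sqrt(36 + L))
P(223, r(5, -5) - 4*(-5)) - 1*(-30536) = (3 - sqrt(36 + (6 - 4*(-5)))) - 1*(-30536) = (3 - sqrt(36 + (6 + 20))) + 30536 = (3 - sqrt(36 + 26)) + 30536 = (3 - sqrt(62)) + 30536 = 30539 - sqrt(62)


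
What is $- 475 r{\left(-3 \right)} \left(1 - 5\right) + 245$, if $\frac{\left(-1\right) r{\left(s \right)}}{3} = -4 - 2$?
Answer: $34445$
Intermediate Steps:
$r{\left(s \right)} = 18$ ($r{\left(s \right)} = - 3 \left(-4 - 2\right) = \left(-3\right) \left(-6\right) = 18$)
$- 475 r{\left(-3 \right)} \left(1 - 5\right) + 245 = - 475 \cdot 18 \left(1 - 5\right) + 245 = - 475 \cdot 18 \left(-4\right) + 245 = \left(-475\right) \left(-72\right) + 245 = 34200 + 245 = 34445$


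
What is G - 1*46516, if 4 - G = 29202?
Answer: -75714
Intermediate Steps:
G = -29198 (G = 4 - 1*29202 = 4 - 29202 = -29198)
G - 1*46516 = -29198 - 1*46516 = -29198 - 46516 = -75714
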